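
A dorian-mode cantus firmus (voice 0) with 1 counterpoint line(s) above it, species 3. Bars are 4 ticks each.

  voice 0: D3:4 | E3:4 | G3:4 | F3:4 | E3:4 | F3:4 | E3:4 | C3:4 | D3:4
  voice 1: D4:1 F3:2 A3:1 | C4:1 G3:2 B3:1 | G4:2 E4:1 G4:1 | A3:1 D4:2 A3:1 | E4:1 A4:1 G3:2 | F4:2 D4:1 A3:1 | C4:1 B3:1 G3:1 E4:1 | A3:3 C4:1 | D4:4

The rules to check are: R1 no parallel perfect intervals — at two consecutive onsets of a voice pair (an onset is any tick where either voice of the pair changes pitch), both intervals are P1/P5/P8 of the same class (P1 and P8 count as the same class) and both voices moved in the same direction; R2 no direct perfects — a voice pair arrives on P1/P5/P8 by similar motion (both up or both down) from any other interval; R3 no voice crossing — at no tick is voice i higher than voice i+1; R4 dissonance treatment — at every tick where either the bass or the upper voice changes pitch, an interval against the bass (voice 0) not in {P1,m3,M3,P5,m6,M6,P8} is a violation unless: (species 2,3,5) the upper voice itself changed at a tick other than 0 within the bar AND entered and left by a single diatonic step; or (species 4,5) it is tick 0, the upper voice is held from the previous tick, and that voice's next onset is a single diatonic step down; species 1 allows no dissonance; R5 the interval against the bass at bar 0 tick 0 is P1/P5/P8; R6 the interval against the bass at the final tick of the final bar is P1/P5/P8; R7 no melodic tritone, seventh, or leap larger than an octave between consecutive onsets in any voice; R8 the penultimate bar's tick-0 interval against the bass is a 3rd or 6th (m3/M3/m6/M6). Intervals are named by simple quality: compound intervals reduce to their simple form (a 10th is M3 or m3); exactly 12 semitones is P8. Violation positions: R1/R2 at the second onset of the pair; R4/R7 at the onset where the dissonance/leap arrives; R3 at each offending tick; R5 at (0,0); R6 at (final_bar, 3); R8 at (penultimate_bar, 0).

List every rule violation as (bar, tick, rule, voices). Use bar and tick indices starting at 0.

bar 0: v0=D3 v1=D4 downbeat P8
bar 1: v0=E3 v1=C4 downbeat m6
bar 2: v0=G3 v1=G4 downbeat P8
bar 3: v0=F3 v1=A3 downbeat M3
bar 4: v0=E3 v1=E4 downbeat P8
bar 5: v0=F3 v1=F4 downbeat P8
bar 6: v0=E3 v1=C4 downbeat m6
bar 7: v0=C3 v1=A3 downbeat M6
bar 8: v0=D3 v1=D4 downbeat P8
  -> R2 @ bar 2 tick 0 v(0, 1): E3/B3 P5 -> G3/G4 P8 similar
  -> R7 @ bar 3 tick 0 v(1,): G4->A3 leap 10st
  -> R4 @ bar 4 tick 1 v(0, 1): E3/A4 P4 untreated
  -> R7 @ bar 4 tick 2 v(1,): A4->G3 leap 14st
  -> R2 @ bar 5 tick 0 v(0, 1): E3/G3 m3 -> F3/F4 P8 similar
  -> R7 @ bar 5 tick 0 v(1,): G3->F4 leap 10st
  -> R1 @ bar 8 tick 0 v(0, 1): C3/C4 P8 -> D3/D4 P8 similar

(2, 0, R2, (0, 1))
(3, 0, R7, (1,))
(4, 1, R4, (0, 1))
(4, 2, R7, (1,))
(5, 0, R2, (0, 1))
(5, 0, R7, (1,))
(8, 0, R1, (0, 1))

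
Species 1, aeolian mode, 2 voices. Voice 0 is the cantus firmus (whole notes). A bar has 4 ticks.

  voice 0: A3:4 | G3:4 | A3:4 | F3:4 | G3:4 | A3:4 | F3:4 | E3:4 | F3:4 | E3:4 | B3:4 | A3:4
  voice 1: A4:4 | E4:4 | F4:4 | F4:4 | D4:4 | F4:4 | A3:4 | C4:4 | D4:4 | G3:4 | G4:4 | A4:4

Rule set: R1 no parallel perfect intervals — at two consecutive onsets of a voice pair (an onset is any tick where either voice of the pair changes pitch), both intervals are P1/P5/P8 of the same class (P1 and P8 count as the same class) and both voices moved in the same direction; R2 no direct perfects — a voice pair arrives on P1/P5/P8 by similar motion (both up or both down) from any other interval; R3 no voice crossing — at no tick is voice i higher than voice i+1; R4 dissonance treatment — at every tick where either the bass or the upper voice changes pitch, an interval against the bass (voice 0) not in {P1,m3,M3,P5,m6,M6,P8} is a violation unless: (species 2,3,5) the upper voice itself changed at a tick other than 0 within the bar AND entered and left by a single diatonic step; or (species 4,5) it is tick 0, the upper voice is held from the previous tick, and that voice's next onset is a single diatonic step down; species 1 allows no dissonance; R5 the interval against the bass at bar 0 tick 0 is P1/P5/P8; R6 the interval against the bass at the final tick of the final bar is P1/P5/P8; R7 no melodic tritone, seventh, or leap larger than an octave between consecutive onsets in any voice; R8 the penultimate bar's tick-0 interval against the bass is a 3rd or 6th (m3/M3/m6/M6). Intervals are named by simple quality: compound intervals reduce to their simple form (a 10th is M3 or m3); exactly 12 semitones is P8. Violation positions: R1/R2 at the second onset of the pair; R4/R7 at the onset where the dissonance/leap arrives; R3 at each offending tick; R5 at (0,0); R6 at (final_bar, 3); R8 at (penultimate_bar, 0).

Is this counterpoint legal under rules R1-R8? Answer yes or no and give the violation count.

Yes (0 violations)

bar 0: v0=A3 v1=A4 (P8)
bar 1: v0=G3 v1=E4 (M6)
bar 2: v0=A3 v1=F4 (m6)
bar 3: v0=F3 v1=F4 (P8)
bar 4: v0=G3 v1=D4 (P5)
bar 5: v0=A3 v1=F4 (m6)
bar 6: v0=F3 v1=A3 (M3)
bar 7: v0=E3 v1=C4 (m6)
bar 8: v0=F3 v1=D4 (M6)
bar 9: v0=E3 v1=G3 (m3)
bar 10: v0=B3 v1=G4 (m6)
bar 11: v0=A3 v1=A4 (P8)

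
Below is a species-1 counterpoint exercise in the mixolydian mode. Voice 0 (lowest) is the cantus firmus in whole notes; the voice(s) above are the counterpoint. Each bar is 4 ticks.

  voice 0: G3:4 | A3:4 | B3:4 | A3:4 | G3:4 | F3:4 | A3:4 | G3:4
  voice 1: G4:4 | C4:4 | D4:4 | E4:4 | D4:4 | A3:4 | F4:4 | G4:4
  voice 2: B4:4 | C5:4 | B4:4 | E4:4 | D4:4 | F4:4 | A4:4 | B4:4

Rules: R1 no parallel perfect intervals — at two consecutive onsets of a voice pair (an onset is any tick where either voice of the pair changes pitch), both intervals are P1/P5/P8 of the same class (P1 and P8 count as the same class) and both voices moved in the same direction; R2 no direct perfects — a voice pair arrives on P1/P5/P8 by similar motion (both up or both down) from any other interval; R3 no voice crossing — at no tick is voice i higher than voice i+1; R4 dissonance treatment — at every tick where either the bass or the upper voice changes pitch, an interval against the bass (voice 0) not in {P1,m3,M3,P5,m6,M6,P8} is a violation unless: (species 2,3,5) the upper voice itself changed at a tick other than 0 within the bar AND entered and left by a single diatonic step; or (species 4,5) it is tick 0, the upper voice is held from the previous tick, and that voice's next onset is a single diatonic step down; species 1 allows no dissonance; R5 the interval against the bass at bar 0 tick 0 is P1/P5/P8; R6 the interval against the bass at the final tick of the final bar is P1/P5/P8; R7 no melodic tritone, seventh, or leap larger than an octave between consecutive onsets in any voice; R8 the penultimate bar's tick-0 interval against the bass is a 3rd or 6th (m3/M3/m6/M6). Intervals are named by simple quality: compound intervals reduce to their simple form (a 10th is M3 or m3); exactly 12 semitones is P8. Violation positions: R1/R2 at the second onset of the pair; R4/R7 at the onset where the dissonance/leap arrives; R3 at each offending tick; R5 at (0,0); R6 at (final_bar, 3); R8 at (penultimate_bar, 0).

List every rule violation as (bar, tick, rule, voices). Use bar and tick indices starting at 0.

(0, 0, R5, (0, 2))
(3, 0, R2, (0, 2))
(4, 0, R1, (0, 1))
(4, 0, R1, (0, 2))
(4, 0, R1, (1, 2))
(6, 0, R1, (0, 2))
(6, 0, R8, (0, 2))
(7, 3, R6, (0, 2))

bar 0: v0=G3 v1=G4 v2=B4 downbeat M3
bar 1: v0=A3 v1=C4 v2=C5 downbeat m3
bar 2: v0=B3 v1=D4 v2=B4 downbeat P8
bar 3: v0=A3 v1=E4 v2=E4 downbeat P5
bar 4: v0=G3 v1=D4 v2=D4 downbeat P5
bar 5: v0=F3 v1=A3 v2=F4 downbeat P8
bar 6: v0=A3 v1=F4 v2=A4 downbeat P8
bar 7: v0=G3 v1=G4 v2=B4 downbeat M3
  -> R5 @ bar 0 tick 0 v(0, 2): opens on M3
  -> R2 @ bar 3 tick 0 v(0, 2): B3/B4 P8 -> A3/E4 P5 similar
  -> R1 @ bar 4 tick 0 v(0, 1): A3/E4 P5 -> G3/D4 P5 similar
  -> R1 @ bar 4 tick 0 v(0, 2): A3/E4 P5 -> G3/D4 P5 similar
  -> R1 @ bar 4 tick 0 v(1, 2): E4/E4 P1 -> D4/D4 P1 similar
  -> R1 @ bar 6 tick 0 v(0, 2): F3/F4 P8 -> A3/A4 P8 similar
  -> R8 @ bar 6 tick 0 v(0, 2): penult P8 not 3rd/6th
  -> R6 @ bar 7 tick 3 v(0, 2): closes on M3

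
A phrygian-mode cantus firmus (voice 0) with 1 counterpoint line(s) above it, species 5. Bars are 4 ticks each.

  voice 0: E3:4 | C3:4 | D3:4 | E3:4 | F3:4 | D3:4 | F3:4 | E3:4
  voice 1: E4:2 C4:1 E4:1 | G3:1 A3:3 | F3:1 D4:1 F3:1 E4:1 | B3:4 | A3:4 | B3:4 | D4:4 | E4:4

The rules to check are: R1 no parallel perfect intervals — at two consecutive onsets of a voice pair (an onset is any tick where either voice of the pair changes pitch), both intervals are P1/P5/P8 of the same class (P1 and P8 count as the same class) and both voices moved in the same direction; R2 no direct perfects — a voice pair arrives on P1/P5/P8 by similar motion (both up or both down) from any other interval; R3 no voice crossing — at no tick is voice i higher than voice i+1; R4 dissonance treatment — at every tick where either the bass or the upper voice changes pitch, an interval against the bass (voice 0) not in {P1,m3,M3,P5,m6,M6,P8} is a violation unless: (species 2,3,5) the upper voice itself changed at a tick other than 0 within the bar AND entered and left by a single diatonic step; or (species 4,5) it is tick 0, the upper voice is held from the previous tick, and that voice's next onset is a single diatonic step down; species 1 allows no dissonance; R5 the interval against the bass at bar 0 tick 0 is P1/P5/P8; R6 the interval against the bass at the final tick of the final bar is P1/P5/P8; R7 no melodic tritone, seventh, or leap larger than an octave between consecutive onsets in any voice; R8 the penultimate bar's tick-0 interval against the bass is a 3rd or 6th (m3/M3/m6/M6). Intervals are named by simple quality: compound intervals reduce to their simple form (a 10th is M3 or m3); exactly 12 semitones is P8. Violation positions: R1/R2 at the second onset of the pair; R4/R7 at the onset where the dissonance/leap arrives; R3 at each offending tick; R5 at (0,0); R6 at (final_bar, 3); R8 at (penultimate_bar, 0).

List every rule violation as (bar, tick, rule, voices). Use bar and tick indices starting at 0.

(1, 0, R2, (0, 1))
(2, 3, R4, (0, 1))
(2, 3, R7, (1,))

bar 0: v0=E3 v1=E4 downbeat P8
bar 1: v0=C3 v1=G3 downbeat P5
bar 2: v0=D3 v1=F3 downbeat m3
bar 3: v0=E3 v1=B3 downbeat P5
bar 4: v0=F3 v1=A3 downbeat M3
bar 5: v0=D3 v1=B3 downbeat M6
bar 6: v0=F3 v1=D4 downbeat M6
bar 7: v0=E3 v1=E4 downbeat P8
  -> R2 @ bar 1 tick 0 v(0, 1): E3/E4 P8 -> C3/G3 P5 similar
  -> R4 @ bar 2 tick 3 v(0, 1): D3/E4 M2 untreated
  -> R7 @ bar 2 tick 3 v(1,): F3->E4 leap 11st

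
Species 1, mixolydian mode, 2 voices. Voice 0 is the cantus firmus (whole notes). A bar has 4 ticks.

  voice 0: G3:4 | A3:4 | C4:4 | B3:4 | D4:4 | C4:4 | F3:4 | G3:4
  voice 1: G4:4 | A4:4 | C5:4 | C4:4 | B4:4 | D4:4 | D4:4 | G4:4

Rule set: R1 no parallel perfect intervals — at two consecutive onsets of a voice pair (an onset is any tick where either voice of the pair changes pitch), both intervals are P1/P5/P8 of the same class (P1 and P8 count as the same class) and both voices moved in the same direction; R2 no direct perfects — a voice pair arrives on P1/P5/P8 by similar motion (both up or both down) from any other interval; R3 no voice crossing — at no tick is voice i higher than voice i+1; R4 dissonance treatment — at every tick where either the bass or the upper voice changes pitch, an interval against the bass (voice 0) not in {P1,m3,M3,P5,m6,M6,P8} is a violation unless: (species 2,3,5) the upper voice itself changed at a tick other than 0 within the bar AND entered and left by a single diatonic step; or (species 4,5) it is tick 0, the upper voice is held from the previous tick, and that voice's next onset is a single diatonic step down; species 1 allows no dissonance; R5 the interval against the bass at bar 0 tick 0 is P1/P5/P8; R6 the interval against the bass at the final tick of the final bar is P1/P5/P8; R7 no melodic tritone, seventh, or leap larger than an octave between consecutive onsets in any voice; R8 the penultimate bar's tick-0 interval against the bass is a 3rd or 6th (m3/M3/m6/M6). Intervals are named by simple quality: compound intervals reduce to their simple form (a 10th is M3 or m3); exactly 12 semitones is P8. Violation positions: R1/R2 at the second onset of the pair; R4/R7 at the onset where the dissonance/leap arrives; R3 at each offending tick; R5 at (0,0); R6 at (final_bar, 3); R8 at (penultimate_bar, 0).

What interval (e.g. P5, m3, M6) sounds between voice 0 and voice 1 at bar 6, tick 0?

M6

voice 0=F3 voice 1=D4 -> M6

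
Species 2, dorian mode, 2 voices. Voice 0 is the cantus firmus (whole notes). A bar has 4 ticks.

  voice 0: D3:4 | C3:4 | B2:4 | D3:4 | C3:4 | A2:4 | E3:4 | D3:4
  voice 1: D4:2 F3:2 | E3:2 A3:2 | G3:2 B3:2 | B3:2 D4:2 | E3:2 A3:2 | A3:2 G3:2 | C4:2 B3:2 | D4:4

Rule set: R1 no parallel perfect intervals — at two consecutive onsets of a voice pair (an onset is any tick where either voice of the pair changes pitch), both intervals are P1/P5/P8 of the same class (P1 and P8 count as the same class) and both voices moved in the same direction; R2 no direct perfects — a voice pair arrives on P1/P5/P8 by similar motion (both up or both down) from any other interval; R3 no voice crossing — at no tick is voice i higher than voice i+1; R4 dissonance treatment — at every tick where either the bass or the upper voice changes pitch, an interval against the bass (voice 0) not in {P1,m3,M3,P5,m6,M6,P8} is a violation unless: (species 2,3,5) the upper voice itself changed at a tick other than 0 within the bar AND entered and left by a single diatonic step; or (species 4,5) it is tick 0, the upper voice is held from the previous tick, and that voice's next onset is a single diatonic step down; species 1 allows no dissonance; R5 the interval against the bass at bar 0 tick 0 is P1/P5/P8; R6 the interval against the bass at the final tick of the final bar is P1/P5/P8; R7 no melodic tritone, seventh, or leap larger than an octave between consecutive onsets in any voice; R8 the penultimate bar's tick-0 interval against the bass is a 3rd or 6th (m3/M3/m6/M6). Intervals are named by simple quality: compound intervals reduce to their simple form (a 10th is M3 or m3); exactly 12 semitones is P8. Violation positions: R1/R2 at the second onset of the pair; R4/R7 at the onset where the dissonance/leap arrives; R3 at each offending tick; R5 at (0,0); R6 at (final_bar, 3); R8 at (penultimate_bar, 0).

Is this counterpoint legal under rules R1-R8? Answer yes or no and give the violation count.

No (2 violations)

bar 0: v0=D3 v1=D4 (P8)
bar 1: v0=C3 v1=E3 (M3)
bar 2: v0=B2 v1=G3 (m6)
bar 3: v0=D3 v1=B3 (M6)
bar 4: v0=C3 v1=E3 (M3)
bar 5: v0=A2 v1=A3 (P8)
bar 6: v0=E3 v1=C4 (m6)
bar 7: v0=D3 v1=D4 (P8)
  R7 @ bar4.0: D4->E3 leap 10st
  R4 @ bar5.2: A2/G3 m7 untreated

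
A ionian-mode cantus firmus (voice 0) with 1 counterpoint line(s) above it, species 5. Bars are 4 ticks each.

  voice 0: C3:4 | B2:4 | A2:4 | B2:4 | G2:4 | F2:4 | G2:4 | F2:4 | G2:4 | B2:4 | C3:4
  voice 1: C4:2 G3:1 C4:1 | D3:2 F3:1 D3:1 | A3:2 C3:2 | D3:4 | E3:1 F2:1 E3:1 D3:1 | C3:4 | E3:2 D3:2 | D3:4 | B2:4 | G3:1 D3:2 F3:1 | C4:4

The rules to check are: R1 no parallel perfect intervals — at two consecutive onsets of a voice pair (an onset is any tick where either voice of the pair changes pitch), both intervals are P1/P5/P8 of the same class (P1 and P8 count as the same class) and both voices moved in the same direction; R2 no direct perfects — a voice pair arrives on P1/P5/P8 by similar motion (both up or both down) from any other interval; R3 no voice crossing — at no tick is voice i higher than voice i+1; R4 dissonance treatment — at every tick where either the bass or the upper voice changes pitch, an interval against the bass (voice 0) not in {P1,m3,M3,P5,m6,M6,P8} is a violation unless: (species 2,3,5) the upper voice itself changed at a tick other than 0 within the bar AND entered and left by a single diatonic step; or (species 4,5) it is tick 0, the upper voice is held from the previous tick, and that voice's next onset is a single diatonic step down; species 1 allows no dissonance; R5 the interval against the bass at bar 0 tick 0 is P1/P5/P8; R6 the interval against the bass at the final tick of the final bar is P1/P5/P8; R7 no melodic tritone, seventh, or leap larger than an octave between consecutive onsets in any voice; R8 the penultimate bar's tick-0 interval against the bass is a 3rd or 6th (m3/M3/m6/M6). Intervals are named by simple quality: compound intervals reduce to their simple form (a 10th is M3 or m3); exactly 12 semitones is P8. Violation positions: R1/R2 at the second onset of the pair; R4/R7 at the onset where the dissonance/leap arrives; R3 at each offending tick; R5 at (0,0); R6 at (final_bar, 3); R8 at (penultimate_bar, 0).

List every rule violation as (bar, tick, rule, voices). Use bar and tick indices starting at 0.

(1, 0, R7, (1,))
(1, 2, R4, (0, 1))
(4, 1, R3, (0, 1))
(4, 1, R4, (0, 1))
(4, 1, R7, (1,))
(4, 2, R7, (1,))
(5, 0, R1, (0, 1))
(9, 3, R4, (0, 1))
(10, 0, R2, (0, 1))

bar 0: v0=C3 v1=C4 downbeat P8
bar 1: v0=B2 v1=D3 downbeat m3
bar 2: v0=A2 v1=A3 downbeat P8
bar 3: v0=B2 v1=D3 downbeat m3
bar 4: v0=G2 v1=E3 downbeat M6
bar 5: v0=F2 v1=C3 downbeat P5
bar 6: v0=G2 v1=E3 downbeat M6
bar 7: v0=F2 v1=D3 downbeat M6
bar 8: v0=G2 v1=B2 downbeat M3
bar 9: v0=B2 v1=G3 downbeat m6
bar 10: v0=C3 v1=C4 downbeat P8
  -> R7 @ bar 1 tick 0 v(1,): C4->D3 leap 10st
  -> R4 @ bar 1 tick 2 v(0, 1): B2/F3 TT untreated
  -> R3 @ bar 4 tick 1 v(0, 1): G2 above F2
  -> R4 @ bar 4 tick 1 v(0, 1): G2/F2 M2 untreated
  -> R7 @ bar 4 tick 1 v(1,): E3->F2 leap 11st
  -> R7 @ bar 4 tick 2 v(1,): F2->E3 leap 11st
  -> R1 @ bar 5 tick 0 v(0, 1): G2/D3 P5 -> F2/C3 P5 similar
  -> R4 @ bar 9 tick 3 v(0, 1): B2/F3 TT untreated
  -> R2 @ bar 10 tick 0 v(0, 1): B2/F3 TT -> C3/C4 P8 similar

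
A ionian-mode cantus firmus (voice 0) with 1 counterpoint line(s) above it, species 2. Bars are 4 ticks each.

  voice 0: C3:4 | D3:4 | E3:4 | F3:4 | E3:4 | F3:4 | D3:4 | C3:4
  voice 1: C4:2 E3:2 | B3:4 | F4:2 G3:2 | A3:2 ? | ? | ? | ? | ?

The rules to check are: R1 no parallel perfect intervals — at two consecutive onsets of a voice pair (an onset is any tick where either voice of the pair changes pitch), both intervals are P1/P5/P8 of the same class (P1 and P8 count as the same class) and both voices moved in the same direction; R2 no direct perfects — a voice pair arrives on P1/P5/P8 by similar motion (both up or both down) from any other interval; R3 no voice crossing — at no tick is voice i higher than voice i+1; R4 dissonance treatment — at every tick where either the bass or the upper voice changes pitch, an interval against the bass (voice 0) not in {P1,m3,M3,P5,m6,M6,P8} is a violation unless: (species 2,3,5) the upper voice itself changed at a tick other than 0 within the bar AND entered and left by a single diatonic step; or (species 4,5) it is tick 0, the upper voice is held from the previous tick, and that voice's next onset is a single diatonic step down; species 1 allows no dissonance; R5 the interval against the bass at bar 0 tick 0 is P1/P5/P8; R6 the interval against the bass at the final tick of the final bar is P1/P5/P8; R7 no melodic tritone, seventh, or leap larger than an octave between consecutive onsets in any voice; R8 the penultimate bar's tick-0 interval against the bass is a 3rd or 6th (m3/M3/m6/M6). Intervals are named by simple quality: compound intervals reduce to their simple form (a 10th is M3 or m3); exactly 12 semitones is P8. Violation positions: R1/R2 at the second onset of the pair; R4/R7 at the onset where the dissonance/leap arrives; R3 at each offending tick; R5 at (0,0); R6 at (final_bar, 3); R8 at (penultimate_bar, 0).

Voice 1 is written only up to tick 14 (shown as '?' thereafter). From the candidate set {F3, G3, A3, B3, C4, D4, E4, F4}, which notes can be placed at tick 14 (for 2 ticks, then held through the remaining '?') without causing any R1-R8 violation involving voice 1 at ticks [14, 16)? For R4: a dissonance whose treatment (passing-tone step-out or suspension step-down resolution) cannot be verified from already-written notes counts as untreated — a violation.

{A3, C4, D4, F3, F4}

F3: legal
G3: violates R4
A3: legal
B3: violates R4
C4: legal
D4: legal
E4: violates R4
F4: legal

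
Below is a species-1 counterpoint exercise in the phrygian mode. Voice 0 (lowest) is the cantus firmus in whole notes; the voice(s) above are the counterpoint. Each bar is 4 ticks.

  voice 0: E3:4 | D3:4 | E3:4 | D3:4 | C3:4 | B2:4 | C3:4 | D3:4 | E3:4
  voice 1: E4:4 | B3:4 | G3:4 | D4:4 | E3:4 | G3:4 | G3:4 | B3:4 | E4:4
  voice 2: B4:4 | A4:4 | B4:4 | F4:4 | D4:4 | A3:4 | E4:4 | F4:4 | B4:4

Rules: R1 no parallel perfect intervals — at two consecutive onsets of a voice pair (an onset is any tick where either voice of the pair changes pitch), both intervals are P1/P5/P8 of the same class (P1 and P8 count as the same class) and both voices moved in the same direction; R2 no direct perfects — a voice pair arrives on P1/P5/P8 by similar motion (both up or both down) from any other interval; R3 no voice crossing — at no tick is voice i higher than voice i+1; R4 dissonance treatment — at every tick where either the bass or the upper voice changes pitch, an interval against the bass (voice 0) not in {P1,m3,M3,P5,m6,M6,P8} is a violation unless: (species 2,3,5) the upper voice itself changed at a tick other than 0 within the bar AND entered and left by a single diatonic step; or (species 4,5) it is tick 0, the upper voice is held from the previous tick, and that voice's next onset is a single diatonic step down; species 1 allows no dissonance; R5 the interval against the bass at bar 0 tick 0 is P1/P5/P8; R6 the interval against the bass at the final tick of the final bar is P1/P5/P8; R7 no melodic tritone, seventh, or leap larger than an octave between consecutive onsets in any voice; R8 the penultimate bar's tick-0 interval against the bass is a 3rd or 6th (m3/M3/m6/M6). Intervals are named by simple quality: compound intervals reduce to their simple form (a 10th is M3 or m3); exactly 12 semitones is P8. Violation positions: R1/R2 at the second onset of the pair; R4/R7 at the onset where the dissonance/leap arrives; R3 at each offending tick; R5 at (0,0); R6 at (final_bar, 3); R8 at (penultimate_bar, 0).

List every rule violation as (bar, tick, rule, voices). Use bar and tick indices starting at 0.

(1, 0, R1, (0, 2))
(2, 0, R1, (0, 2))
(3, 0, R7, (2,))
(4, 0, R4, (0, 2))
(4, 0, R7, (1,))
(5, 0, R4, (0, 2))
(8, 0, R2, (0, 1))
(8, 0, R2, (0, 2))
(8, 0, R2, (1, 2))
(8, 0, R7, (2,))

bar 0: v0=E3 v1=E4 v2=B4 downbeat P5
bar 1: v0=D3 v1=B3 v2=A4 downbeat P5
bar 2: v0=E3 v1=G3 v2=B4 downbeat P5
bar 3: v0=D3 v1=D4 v2=F4 downbeat m3
bar 4: v0=C3 v1=E3 v2=D4 downbeat M2
bar 5: v0=B2 v1=G3 v2=A3 downbeat m7
bar 6: v0=C3 v1=G3 v2=E4 downbeat M3
bar 7: v0=D3 v1=B3 v2=F4 downbeat m3
bar 8: v0=E3 v1=E4 v2=B4 downbeat P5
  -> R1 @ bar 1 tick 0 v(0, 2): E3/B4 P5 -> D3/A4 P5 similar
  -> R1 @ bar 2 tick 0 v(0, 2): D3/A4 P5 -> E3/B4 P5 similar
  -> R7 @ bar 3 tick 0 v(2,): B4->F4 leap 6st
  -> R4 @ bar 4 tick 0 v(0, 2): C3/D4 M2 untreated
  -> R7 @ bar 4 tick 0 v(1,): D4->E3 leap 10st
  -> R4 @ bar 5 tick 0 v(0, 2): B2/A3 m7 untreated
  -> R2 @ bar 8 tick 0 v(0, 1): D3/B3 M6 -> E3/E4 P8 similar
  -> R2 @ bar 8 tick 0 v(0, 2): D3/F4 m3 -> E3/B4 P5 similar
  -> R2 @ bar 8 tick 0 v(1, 2): B3/F4 TT -> E4/B4 P5 similar
  -> R7 @ bar 8 tick 0 v(2,): F4->B4 leap 6st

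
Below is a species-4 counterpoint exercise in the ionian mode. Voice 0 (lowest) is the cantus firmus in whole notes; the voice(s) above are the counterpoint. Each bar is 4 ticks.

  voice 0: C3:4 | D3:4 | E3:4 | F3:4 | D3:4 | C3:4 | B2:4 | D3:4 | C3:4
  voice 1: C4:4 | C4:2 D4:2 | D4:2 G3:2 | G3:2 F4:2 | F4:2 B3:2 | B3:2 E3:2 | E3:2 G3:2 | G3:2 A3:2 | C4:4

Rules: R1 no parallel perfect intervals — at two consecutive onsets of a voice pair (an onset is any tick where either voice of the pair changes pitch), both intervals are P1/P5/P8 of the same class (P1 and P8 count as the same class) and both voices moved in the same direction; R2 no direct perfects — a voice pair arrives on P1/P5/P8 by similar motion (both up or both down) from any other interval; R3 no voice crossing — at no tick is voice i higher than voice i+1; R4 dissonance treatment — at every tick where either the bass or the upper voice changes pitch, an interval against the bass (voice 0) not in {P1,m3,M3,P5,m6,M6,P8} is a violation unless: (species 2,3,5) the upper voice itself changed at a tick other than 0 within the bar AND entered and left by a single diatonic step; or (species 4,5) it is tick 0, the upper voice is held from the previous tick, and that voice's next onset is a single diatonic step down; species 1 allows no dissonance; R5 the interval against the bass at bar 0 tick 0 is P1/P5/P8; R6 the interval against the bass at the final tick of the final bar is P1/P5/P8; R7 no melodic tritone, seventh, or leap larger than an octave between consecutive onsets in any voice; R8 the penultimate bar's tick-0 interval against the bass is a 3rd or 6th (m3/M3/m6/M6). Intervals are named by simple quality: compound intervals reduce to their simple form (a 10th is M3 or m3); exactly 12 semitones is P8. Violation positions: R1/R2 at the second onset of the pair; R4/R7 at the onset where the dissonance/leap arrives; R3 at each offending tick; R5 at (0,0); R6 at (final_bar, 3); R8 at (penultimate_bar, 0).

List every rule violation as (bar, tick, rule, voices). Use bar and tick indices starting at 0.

bar 0: v0=C3 v1=C4 downbeat P8
bar 1: v0=D3 v1=C4 downbeat m7
bar 2: v0=E3 v1=D4 downbeat m7
bar 3: v0=F3 v1=G3 downbeat M2
bar 4: v0=D3 v1=F4 downbeat m3
bar 5: v0=C3 v1=B3 downbeat M7
bar 6: v0=B2 v1=E3 downbeat P4
bar 7: v0=D3 v1=G3 downbeat P4
bar 8: v0=C3 v1=C4 downbeat P8
  -> R4 @ bar 1 tick 0 v(0, 1): D3/C4 m7 untreated
  -> R4 @ bar 2 tick 0 v(0, 1): E3/D4 m7 untreated
  -> R4 @ bar 3 tick 0 v(0, 1): F3/G3 M2 untreated
  -> R7 @ bar 3 tick 2 v(1,): G3->F4 leap 10st
  -> R7 @ bar 4 tick 2 v(1,): F4->B3 leap 6st
  -> R4 @ bar 5 tick 0 v(0, 1): C3/B3 M7 untreated
  -> R4 @ bar 6 tick 0 v(0, 1): B2/E3 P4 untreated
  -> R4 @ bar 7 tick 0 v(0, 1): D3/G3 P4 untreated
  -> R8 @ bar 7 tick 0 v(0, 1): penult P4 not 3rd/6th

(1, 0, R4, (0, 1))
(2, 0, R4, (0, 1))
(3, 0, R4, (0, 1))
(3, 2, R7, (1,))
(4, 2, R7, (1,))
(5, 0, R4, (0, 1))
(6, 0, R4, (0, 1))
(7, 0, R4, (0, 1))
(7, 0, R8, (0, 1))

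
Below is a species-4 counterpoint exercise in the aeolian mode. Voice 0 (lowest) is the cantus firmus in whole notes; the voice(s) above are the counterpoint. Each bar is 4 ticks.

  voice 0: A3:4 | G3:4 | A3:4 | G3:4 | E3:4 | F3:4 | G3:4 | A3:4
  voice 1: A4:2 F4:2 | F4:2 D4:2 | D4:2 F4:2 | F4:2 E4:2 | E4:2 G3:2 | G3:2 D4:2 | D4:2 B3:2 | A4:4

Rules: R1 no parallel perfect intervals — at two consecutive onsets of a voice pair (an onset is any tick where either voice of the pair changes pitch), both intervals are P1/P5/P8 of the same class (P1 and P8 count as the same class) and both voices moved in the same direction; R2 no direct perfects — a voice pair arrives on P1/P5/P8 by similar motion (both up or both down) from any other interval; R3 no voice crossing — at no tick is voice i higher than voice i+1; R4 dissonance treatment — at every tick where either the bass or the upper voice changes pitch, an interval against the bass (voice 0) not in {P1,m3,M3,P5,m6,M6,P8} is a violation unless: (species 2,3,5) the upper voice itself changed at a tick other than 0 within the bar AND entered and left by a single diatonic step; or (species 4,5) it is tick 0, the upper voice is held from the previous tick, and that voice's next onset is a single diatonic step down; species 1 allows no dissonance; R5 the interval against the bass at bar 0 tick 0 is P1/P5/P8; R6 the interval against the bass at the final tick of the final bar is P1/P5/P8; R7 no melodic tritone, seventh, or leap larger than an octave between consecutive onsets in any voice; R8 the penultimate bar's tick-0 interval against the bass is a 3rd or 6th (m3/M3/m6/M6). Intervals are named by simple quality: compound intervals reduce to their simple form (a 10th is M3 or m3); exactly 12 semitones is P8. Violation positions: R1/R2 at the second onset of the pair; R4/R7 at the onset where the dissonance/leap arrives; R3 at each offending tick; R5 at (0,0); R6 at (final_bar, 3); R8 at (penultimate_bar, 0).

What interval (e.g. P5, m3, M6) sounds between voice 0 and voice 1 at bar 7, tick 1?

voice 0=A3 voice 1=A4 -> P8

P8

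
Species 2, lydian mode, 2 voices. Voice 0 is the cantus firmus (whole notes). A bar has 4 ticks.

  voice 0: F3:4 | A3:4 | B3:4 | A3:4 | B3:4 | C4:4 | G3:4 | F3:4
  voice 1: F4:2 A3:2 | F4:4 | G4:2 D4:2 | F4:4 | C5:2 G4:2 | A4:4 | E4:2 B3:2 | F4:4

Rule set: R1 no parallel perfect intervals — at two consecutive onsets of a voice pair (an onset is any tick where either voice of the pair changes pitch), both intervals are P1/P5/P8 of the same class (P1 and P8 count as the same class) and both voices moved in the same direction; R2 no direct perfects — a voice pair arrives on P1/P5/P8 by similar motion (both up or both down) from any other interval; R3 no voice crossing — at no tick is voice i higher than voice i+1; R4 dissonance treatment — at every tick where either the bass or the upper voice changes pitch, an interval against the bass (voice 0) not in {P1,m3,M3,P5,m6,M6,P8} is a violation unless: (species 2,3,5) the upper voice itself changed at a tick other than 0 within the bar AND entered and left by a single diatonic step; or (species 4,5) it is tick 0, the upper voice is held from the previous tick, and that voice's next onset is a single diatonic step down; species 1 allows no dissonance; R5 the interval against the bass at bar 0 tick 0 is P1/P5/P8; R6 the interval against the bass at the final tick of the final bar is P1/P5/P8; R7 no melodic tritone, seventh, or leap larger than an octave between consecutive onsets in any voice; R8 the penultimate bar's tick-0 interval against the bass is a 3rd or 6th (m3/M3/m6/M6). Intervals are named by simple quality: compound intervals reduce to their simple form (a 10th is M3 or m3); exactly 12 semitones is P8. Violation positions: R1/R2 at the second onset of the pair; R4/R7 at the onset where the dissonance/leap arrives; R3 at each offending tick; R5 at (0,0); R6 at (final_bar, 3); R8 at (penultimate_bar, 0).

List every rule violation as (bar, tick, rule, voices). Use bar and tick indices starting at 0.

(4, 0, R4, (0, 1))
(7, 0, R7, (1,))

bar 0: v0=F3 v1=F4 downbeat P8
bar 1: v0=A3 v1=F4 downbeat m6
bar 2: v0=B3 v1=G4 downbeat m6
bar 3: v0=A3 v1=F4 downbeat m6
bar 4: v0=B3 v1=C5 downbeat m2
bar 5: v0=C4 v1=A4 downbeat M6
bar 6: v0=G3 v1=E4 downbeat M6
bar 7: v0=F3 v1=F4 downbeat P8
  -> R4 @ bar 4 tick 0 v(0, 1): B3/C5 m2 untreated
  -> R7 @ bar 7 tick 0 v(1,): B3->F4 leap 6st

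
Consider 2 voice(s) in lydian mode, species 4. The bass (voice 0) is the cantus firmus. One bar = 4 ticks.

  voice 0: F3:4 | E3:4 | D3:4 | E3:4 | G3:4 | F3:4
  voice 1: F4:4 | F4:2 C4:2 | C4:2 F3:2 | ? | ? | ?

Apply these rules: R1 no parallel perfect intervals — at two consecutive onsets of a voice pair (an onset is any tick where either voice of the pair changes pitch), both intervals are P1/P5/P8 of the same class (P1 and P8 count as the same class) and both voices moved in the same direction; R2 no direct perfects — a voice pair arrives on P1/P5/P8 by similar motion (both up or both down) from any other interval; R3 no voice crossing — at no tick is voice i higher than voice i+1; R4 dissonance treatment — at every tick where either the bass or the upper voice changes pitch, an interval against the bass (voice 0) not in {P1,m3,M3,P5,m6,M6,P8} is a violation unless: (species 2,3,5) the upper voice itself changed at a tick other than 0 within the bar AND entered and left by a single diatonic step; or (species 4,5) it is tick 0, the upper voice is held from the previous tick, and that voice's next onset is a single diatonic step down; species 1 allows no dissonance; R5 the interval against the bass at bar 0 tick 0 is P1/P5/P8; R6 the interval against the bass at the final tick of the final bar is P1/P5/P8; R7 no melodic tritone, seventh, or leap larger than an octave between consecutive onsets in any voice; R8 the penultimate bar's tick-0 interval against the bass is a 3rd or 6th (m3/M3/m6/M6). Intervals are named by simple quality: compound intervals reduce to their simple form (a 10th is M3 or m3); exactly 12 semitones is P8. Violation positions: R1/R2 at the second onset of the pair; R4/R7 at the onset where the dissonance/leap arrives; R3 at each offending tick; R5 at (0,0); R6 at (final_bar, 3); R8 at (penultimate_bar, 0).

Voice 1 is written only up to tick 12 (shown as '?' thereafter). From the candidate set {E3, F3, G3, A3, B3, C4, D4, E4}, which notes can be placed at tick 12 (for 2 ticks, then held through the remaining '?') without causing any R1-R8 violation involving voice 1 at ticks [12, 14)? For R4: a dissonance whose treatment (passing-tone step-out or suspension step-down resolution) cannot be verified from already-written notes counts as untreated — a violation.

E3: legal
F3: violates R4
G3: legal
A3: violates R4
B3: violates R2,R7
C4: legal
D4: violates R4
E4: violates R2,R7

{C4, E3, G3}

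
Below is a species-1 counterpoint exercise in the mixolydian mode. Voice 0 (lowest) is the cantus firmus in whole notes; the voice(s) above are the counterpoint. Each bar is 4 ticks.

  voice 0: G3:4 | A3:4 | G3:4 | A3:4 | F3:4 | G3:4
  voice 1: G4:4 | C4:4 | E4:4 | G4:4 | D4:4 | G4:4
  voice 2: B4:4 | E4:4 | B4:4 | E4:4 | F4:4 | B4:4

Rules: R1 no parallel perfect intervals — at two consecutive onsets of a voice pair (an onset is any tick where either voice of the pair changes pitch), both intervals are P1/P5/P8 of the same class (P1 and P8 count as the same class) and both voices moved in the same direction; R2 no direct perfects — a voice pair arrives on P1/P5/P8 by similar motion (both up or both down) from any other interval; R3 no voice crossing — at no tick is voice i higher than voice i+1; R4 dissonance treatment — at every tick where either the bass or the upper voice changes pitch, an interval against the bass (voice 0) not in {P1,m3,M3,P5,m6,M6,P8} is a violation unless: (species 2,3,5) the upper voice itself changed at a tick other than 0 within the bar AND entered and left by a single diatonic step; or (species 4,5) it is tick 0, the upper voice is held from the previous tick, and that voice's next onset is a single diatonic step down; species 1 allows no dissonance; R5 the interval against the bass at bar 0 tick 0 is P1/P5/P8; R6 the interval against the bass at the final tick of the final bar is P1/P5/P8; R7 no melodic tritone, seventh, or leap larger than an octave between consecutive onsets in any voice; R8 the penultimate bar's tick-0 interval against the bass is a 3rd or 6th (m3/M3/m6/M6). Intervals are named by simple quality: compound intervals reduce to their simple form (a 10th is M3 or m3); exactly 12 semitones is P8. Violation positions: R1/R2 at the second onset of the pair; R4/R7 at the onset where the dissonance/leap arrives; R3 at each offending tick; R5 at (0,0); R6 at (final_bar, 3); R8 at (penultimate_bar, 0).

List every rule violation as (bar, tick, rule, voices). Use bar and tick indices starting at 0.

bar 0: v0=G3 v1=G4 v2=B4 downbeat M3
bar 1: v0=A3 v1=C4 v2=E4 downbeat P5
bar 2: v0=G3 v1=E4 v2=B4 downbeat M3
bar 3: v0=A3 v1=G4 v2=E4 downbeat P5
bar 4: v0=F3 v1=D4 v2=F4 downbeat P8
bar 5: v0=G3 v1=G4 v2=B4 downbeat M3
  -> R5 @ bar 0 tick 0 v(0, 2): opens on M3
  -> R2 @ bar 2 tick 0 v(1, 2): C4/E4 M3 -> E4/B4 P5 similar
  -> R3 @ bar 3 tick 0 v(1, 2): G4 above E4
  -> R4 @ bar 3 tick 0 v(0, 1): A3/G4 m7 untreated
  -> R3 @ bar 3 tick 1 v(1, 2): G4 above E4
  -> R3 @ bar 3 tick 2 v(1, 2): G4 above E4
  -> R3 @ bar 3 tick 3 v(1, 2): G4 above E4
  -> R8 @ bar 4 tick 0 v(0, 2): penult P8 not 3rd/6th
  -> R2 @ bar 5 tick 0 v(0, 1): F3/D4 M6 -> G3/G4 P8 similar
  -> R7 @ bar 5 tick 0 v(2,): F4->B4 leap 6st
  -> R6 @ bar 5 tick 3 v(0, 2): closes on M3

(0, 0, R5, (0, 2))
(2, 0, R2, (1, 2))
(3, 0, R3, (1, 2))
(3, 0, R4, (0, 1))
(3, 1, R3, (1, 2))
(3, 2, R3, (1, 2))
(3, 3, R3, (1, 2))
(4, 0, R8, (0, 2))
(5, 0, R2, (0, 1))
(5, 0, R7, (2,))
(5, 3, R6, (0, 2))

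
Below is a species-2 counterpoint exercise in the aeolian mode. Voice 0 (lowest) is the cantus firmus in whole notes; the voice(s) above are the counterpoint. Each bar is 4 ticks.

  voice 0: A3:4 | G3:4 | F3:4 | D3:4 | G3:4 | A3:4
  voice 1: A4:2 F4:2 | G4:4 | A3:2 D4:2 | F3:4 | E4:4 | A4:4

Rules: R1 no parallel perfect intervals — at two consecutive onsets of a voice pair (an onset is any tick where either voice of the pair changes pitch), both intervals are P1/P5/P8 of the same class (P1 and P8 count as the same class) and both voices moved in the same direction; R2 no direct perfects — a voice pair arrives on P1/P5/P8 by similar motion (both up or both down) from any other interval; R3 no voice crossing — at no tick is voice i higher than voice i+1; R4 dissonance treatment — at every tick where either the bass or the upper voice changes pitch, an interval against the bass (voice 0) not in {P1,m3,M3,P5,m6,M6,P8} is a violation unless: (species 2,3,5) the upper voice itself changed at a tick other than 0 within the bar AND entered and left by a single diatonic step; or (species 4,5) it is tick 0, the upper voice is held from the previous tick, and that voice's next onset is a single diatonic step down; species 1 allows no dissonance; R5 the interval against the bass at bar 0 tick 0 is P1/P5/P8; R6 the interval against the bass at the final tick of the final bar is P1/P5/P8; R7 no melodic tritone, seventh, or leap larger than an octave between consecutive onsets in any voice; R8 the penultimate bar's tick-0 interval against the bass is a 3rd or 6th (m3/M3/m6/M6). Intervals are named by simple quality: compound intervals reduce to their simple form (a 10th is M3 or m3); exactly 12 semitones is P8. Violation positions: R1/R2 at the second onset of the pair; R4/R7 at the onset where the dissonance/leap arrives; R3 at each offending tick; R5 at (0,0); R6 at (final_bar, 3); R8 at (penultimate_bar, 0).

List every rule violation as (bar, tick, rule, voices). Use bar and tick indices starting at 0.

bar 0: v0=A3 v1=A4 downbeat P8
bar 1: v0=G3 v1=G4 downbeat P8
bar 2: v0=F3 v1=A3 downbeat M3
bar 3: v0=D3 v1=F3 downbeat m3
bar 4: v0=G3 v1=E4 downbeat M6
bar 5: v0=A3 v1=A4 downbeat P8
  -> R7 @ bar 2 tick 0 v(1,): G4->A3 leap 10st
  -> R7 @ bar 4 tick 0 v(1,): F3->E4 leap 11st
  -> R2 @ bar 5 tick 0 v(0, 1): G3/E4 M6 -> A3/A4 P8 similar

(2, 0, R7, (1,))
(4, 0, R7, (1,))
(5, 0, R2, (0, 1))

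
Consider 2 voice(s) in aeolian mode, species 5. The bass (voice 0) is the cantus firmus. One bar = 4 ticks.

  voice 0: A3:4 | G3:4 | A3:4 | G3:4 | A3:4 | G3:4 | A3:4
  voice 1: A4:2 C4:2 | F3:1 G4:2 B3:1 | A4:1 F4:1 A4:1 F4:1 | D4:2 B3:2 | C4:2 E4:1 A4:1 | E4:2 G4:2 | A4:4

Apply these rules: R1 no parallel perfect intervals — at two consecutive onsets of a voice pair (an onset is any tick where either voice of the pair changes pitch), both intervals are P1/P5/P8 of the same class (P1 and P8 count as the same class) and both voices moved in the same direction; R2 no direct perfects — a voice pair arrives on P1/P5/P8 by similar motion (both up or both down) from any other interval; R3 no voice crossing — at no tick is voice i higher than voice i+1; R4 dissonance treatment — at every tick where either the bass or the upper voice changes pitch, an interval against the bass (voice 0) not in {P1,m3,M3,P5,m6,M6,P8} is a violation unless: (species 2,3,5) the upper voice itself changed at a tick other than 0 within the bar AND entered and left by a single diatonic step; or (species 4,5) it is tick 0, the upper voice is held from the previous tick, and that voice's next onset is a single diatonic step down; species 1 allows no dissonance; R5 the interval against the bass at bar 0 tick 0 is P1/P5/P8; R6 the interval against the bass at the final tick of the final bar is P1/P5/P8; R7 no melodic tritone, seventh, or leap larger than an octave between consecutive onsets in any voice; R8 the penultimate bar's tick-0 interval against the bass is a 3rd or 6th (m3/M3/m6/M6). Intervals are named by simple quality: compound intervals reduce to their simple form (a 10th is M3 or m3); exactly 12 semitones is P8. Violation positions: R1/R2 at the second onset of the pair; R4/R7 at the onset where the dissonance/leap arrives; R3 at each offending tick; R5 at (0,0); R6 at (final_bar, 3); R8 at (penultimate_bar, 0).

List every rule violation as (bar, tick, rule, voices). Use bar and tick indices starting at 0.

bar 0: v0=A3 v1=A4 downbeat P8
bar 1: v0=G3 v1=F3 downbeat M2
bar 2: v0=A3 v1=A4 downbeat P8
bar 3: v0=G3 v1=D4 downbeat P5
bar 4: v0=A3 v1=C4 downbeat m3
bar 5: v0=G3 v1=E4 downbeat M6
bar 6: v0=A3 v1=A4 downbeat P8
  -> R3 @ bar 1 tick 0 v(0, 1): G3 above F3
  -> R4 @ bar 1 tick 0 v(0, 1): G3/F3 M2 untreated
  -> R7 @ bar 1 tick 1 v(1,): F3->G4 leap 14st
  -> R2 @ bar 2 tick 0 v(0, 1): G3/B3 M3 -> A3/A4 P8 similar
  -> R7 @ bar 2 tick 0 v(1,): B3->A4 leap 10st
  -> R2 @ bar 3 tick 0 v(0, 1): A3/F4 m6 -> G3/D4 P5 similar
  -> R1 @ bar 6 tick 0 v(0, 1): G3/G4 P8 -> A3/A4 P8 similar

(1, 0, R3, (0, 1))
(1, 0, R4, (0, 1))
(1, 1, R7, (1,))
(2, 0, R2, (0, 1))
(2, 0, R7, (1,))
(3, 0, R2, (0, 1))
(6, 0, R1, (0, 1))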